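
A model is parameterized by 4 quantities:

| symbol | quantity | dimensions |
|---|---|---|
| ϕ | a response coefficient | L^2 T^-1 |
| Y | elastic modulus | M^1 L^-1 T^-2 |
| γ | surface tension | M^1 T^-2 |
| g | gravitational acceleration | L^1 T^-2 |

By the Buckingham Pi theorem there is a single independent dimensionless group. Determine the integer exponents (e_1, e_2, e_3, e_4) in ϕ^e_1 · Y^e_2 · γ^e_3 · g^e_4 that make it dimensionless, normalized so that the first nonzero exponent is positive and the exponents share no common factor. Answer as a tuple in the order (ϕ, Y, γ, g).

(2, 3, -3, -1)

M: e_1·(0) + e_2·(1) + e_3·(1) + e_4·(0) = 0
L: e_1·(2) + e_2·(-1) + e_3·(0) + e_4·(1) = 0
T: e_1·(-1) + e_2·(-2) + e_3·(-2) + e_4·(-2) = 0
Solving this homogeneous linear system for the smallest-integer solution (first nonzero entry positive) gives (2, 3, -3, -1).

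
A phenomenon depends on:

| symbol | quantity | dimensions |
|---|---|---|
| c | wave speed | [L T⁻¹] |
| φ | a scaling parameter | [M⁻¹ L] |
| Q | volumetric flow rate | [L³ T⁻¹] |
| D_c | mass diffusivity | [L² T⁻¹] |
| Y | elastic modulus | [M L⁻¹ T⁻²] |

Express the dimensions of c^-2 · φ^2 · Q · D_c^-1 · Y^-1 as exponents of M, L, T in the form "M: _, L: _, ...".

M: -3, L: 2, T: 4

Collect each base-dimension exponent across the product:
  M: −2·(0) + 2·(-1) + (0) − (0) − (1) = -3
  L: −2·(1) + 2·(1) + (3) − (2) − (-1) = 2
  T: −2·(-1) + 2·(0) + (-1) − (-1) − (-2) = 4
So the dimensions are [M⁻³ L² T⁴].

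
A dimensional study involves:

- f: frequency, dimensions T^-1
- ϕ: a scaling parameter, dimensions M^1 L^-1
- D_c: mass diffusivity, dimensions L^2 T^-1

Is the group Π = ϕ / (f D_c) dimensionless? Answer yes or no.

no

Sum the exponent of each base dimension across the product:
  M: −[f]_M + [ϕ]_M − [D_c]_M = −(0) + (1) − (0) = 1
  L: −[f]_L + [ϕ]_L − [D_c]_L = −(0) + (-1) − (2) = -3
  T: −[f]_T + [ϕ]_T − [D_c]_T = −(-1) + (0) − (-1) = 2
Net dimensions [M L⁻³ T²] ≠ [1] — not dimensionless.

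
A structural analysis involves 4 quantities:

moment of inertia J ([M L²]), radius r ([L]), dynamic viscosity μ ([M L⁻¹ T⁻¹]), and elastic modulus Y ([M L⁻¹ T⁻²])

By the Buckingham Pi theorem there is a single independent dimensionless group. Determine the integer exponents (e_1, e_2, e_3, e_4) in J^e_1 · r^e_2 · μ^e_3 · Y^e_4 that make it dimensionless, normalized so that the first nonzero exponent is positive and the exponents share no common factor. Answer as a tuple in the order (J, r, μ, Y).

(1, -3, -2, 1)

M: e_1·(1) + e_2·(0) + e_3·(1) + e_4·(1) = 0
L: e_1·(2) + e_2·(1) + e_3·(-1) + e_4·(-1) = 0
T: e_1·(0) + e_2·(0) + e_3·(-1) + e_4·(-2) = 0
Solving this homogeneous linear system for the smallest-integer solution (first nonzero entry positive) gives (1, -3, -2, 1).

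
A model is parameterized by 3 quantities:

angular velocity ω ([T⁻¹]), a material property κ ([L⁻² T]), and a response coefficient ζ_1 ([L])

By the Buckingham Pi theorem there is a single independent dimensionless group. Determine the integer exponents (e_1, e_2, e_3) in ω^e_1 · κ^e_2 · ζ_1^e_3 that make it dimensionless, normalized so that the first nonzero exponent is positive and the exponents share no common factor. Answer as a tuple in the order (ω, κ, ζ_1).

(1, 1, 2)

L: e_1·(0) + e_2·(-2) + e_3·(1) = 0
T: e_1·(-1) + e_2·(1) + e_3·(0) = 0
Solving this homogeneous linear system for the smallest-integer solution (first nonzero entry positive) gives (1, 1, 2).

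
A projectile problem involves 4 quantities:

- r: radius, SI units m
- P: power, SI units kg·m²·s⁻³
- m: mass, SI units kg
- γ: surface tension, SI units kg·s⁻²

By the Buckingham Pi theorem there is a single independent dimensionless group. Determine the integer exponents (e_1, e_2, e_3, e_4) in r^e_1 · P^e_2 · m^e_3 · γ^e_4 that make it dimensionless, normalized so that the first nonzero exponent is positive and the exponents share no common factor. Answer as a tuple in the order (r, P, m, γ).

(4, -2, -1, 3)

M: e_1·(0) + e_2·(1) + e_3·(1) + e_4·(1) = 0
L: e_1·(1) + e_2·(2) + e_3·(0) + e_4·(0) = 0
T: e_1·(0) + e_2·(-3) + e_3·(0) + e_4·(-2) = 0
Solving this homogeneous linear system for the smallest-integer solution (first nonzero entry positive) gives (4, -2, -1, 3).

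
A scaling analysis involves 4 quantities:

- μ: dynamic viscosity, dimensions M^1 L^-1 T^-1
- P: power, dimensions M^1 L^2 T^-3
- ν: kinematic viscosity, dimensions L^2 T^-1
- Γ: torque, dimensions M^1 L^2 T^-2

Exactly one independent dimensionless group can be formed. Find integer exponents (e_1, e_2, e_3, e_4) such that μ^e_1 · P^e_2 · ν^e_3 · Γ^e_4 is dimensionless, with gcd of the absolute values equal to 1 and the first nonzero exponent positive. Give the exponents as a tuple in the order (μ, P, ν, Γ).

(2, -1, 3, -1)

M: e_1·(1) + e_2·(1) + e_3·(0) + e_4·(1) = 0
L: e_1·(-1) + e_2·(2) + e_3·(2) + e_4·(2) = 0
T: e_1·(-1) + e_2·(-3) + e_3·(-1) + e_4·(-2) = 0
Solving this homogeneous linear system for the smallest-integer solution (first nonzero entry positive) gives (2, -1, 3, -1).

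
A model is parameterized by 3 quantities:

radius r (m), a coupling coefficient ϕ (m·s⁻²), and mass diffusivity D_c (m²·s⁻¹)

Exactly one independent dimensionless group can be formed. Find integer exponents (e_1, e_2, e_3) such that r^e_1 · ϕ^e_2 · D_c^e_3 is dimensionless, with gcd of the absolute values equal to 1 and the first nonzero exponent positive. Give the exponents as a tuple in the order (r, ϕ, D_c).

(3, 1, -2)

L: e_1·(1) + e_2·(1) + e_3·(2) = 0
T: e_1·(0) + e_2·(-2) + e_3·(-1) = 0
Solving this homogeneous linear system for the smallest-integer solution (first nonzero entry positive) gives (3, 1, -2).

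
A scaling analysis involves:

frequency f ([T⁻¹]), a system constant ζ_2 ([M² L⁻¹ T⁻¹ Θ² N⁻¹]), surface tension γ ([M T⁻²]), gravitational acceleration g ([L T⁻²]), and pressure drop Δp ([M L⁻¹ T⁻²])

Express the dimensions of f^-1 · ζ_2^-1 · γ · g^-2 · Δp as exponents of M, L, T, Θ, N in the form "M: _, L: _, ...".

M: 0, L: -2, T: 2, Θ: -2, N: 1

Collect each base-dimension exponent across the product:
  M: −(0) − (2) + (1) − 2·(0) + (1) = 0
  L: −(0) − (-1) + (0) − 2·(1) + (-1) = -2
  T: −(-1) − (-1) + (-2) − 2·(-2) + (-2) = 2
  Θ: −(0) − (2) + (0) − 2·(0) + (0) = -2
  N: −(0) − (-1) + (0) − 2·(0) + (0) = 1
So the dimensions are [L⁻² T² Θ⁻² N].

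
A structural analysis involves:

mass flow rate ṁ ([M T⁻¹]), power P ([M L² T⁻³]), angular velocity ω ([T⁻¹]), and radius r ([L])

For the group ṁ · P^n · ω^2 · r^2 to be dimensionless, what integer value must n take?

Balance the M exponent: (1)·n from P, plus (1) + 2·(0) + 2·(0) = 1 from the rest, must sum to zero.
n + 1 = 0, so n = -1.

-1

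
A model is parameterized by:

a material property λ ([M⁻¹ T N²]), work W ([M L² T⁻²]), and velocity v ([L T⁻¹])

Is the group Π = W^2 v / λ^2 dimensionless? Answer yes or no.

no

Sum the exponent of each base dimension across the product:
  M: −2·[λ]_M + 2·[W]_M + [v]_M = −2·(-1) + 2·(1) + (0) = 4
  L: −2·[λ]_L + 2·[W]_L + [v]_L = −2·(0) + 2·(2) + (1) = 5
  T: −2·[λ]_T + 2·[W]_T + [v]_T = −2·(1) + 2·(-2) + (-1) = -7
  N: −2·[λ]_N + 2·[W]_N + [v]_N = −2·(2) + 2·(0) + (0) = -4
Net dimensions [M⁴ L⁵ T⁻⁷ N⁻⁴] ≠ [1] — not dimensionless.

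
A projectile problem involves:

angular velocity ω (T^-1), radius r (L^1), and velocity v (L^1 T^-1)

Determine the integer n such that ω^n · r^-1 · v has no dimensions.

-1

Balance the T exponent: (-1)·n from ω, plus −(0) + (-1) = -1 from the rest, must sum to zero.
−n − 1 = 0, so n = -1.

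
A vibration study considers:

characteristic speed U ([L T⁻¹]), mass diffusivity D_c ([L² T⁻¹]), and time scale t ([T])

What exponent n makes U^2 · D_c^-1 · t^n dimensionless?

1

Balance the T exponent: (1)·n from t, plus 2·(-1) − (-1) = -1 from the rest, must sum to zero.
n − 1 = 0, so n = 1.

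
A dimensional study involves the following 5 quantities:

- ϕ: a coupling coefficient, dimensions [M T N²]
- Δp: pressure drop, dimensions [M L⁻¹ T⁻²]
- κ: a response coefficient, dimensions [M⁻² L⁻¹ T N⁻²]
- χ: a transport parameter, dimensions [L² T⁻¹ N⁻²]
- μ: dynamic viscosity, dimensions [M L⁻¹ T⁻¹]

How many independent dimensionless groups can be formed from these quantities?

There are 5 variables and 4 base dimensions (M, L, T, N).
The dimension matrix has rank 4.
Independent dimensionless groups: 5 − 4 = 1.

1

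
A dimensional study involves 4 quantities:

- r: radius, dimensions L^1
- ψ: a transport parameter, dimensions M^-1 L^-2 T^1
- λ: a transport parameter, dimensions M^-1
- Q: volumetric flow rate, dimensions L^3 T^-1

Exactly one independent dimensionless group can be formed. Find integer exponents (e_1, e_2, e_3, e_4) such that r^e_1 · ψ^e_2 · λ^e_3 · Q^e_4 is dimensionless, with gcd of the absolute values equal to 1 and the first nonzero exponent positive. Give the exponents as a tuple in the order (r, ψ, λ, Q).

M: e_1·(0) + e_2·(-1) + e_3·(-1) + e_4·(0) = 0
L: e_1·(1) + e_2·(-2) + e_3·(0) + e_4·(3) = 0
T: e_1·(0) + e_2·(1) + e_3·(0) + e_4·(-1) = 0
Solving this homogeneous linear system for the smallest-integer solution (first nonzero entry positive) gives (1, -1, 1, -1).

(1, -1, 1, -1)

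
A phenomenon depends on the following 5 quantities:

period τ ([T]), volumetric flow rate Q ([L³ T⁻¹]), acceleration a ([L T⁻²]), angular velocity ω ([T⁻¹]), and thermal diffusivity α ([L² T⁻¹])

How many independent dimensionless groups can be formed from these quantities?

3

There are 5 variables and 2 base dimensions (L, T).
The dimension matrix has rank 2.
Independent dimensionless groups: 5 − 2 = 3.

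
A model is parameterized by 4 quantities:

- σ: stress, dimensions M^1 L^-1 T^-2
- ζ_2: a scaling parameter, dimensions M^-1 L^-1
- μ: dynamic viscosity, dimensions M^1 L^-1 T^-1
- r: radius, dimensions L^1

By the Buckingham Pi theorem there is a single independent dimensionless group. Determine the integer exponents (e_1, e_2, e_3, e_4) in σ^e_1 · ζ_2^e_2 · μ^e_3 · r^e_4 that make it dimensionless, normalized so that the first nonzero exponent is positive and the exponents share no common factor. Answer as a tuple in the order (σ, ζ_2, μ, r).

(1, -1, -2, -2)

M: e_1·(1) + e_2·(-1) + e_3·(1) + e_4·(0) = 0
L: e_1·(-1) + e_2·(-1) + e_3·(-1) + e_4·(1) = 0
T: e_1·(-2) + e_2·(0) + e_3·(-1) + e_4·(0) = 0
Solving this homogeneous linear system for the smallest-integer solution (first nonzero entry positive) gives (1, -1, -2, -2).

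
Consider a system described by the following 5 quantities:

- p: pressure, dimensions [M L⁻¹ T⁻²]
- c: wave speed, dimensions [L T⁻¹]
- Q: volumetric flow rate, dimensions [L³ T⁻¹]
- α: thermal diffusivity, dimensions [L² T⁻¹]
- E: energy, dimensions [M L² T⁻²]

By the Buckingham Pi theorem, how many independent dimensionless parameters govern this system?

There are 5 variables and 3 base dimensions (M, L, T).
The dimension matrix has rank 3.
Independent dimensionless groups: 5 − 3 = 2.

2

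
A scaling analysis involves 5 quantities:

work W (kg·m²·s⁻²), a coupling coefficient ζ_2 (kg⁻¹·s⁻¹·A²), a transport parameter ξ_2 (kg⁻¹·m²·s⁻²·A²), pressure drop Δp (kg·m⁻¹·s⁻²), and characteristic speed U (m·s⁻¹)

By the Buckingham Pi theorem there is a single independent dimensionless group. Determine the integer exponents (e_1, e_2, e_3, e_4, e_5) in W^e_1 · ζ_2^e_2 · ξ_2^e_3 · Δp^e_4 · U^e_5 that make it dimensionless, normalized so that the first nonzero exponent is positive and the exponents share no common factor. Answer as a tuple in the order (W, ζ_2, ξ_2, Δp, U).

(1, 3, -3, -1, 3)

M: e_1·(1) + e_2·(-1) + e_3·(-1) + e_4·(1) + e_5·(0) = 0
L: e_1·(2) + e_2·(0) + e_3·(2) + e_4·(-1) + e_5·(1) = 0
T: e_1·(-2) + e_2·(-1) + e_3·(-2) + e_4·(-2) + e_5·(-1) = 0
I: e_1·(0) + e_2·(2) + e_3·(2) + e_4·(0) + e_5·(0) = 0
Solving this homogeneous linear system for the smallest-integer solution (first nonzero entry positive) gives (1, 3, -3, -1, 3).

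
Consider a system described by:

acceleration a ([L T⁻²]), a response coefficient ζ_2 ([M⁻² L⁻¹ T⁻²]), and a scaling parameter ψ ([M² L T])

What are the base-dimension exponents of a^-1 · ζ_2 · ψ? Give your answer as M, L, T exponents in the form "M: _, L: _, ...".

Collect each base-dimension exponent across the product:
  M: −(0) + (-2) + (2) = 0
  L: −(1) + (-1) + (1) = -1
  T: −(-2) + (-2) + (1) = 1
So the dimensions are [L⁻¹ T].

M: 0, L: -1, T: 1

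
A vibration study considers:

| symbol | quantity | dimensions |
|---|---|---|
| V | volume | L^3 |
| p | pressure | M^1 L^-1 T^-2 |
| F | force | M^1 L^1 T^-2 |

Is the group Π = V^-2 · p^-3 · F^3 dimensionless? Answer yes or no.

Sum the exponent of each base dimension across the product:
  M: −2·[V]_M − 3·[p]_M + 3·[F]_M = −2·(0) − 3·(1) + 3·(1) = 0
  L: −2·[V]_L − 3·[p]_L + 3·[F]_L = −2·(3) − 3·(-1) + 3·(1) = 0
  T: −2·[V]_T − 3·[p]_T + 3·[F]_T = −2·(0) − 3·(-2) + 3·(-2) = 0
All base exponents vanish — dimensionless.

yes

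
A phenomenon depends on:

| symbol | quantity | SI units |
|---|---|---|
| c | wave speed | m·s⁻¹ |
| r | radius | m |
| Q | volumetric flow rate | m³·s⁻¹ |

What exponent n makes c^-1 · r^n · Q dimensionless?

Balance the L exponent: (1)·n from r, plus −(1) + (3) = 2 from the rest, must sum to zero.
n + 2 = 0, so n = -2.

-2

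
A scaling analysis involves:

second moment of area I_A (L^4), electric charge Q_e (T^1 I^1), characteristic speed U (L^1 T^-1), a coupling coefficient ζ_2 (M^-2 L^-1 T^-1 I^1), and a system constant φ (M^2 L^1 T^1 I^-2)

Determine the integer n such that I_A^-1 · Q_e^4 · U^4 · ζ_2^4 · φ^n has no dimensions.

4

Balance the M exponent: (2)·n from φ, plus −(0) + 4·(0) + 4·(0) + 4·(-2) = -8 from the rest, must sum to zero.
2n − 8 = 0, so n = 4.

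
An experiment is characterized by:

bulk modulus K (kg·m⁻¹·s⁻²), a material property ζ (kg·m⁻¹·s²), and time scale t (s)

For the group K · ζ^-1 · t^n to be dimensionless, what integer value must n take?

Balance the T exponent: (1)·n from t, plus (-2) − (2) = -4 from the rest, must sum to zero.
n − 4 = 0, so n = 4.

4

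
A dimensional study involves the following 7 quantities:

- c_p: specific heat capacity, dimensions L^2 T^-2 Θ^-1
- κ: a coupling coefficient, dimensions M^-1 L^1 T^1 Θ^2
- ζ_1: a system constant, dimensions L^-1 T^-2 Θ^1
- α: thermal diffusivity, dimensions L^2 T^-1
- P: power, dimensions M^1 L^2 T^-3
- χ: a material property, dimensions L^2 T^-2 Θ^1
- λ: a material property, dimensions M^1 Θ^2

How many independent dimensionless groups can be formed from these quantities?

There are 7 variables and 4 base dimensions (M, L, T, Θ).
The dimension matrix has rank 4.
Independent dimensionless groups: 7 − 4 = 3.

3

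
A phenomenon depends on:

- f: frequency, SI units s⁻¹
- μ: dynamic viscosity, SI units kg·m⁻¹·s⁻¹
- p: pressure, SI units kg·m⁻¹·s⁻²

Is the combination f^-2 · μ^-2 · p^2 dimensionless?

yes

Sum the exponent of each base dimension across the product:
  M: −2·[f]_M − 2·[μ]_M + 2·[p]_M = −2·(0) − 2·(1) + 2·(1) = 0
  L: −2·[f]_L − 2·[μ]_L + 2·[p]_L = −2·(0) − 2·(-1) + 2·(-1) = 0
  T: −2·[f]_T − 2·[μ]_T + 2·[p]_T = −2·(-1) − 2·(-1) + 2·(-2) = 0
All base exponents vanish — dimensionless.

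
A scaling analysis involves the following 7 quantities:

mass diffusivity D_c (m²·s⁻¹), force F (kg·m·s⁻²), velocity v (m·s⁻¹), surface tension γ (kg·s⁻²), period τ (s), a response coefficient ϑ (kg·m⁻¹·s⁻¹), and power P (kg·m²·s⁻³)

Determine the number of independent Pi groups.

4

There are 7 variables and 3 base dimensions (M, L, T).
The dimension matrix has rank 3.
Independent dimensionless groups: 7 − 3 = 4.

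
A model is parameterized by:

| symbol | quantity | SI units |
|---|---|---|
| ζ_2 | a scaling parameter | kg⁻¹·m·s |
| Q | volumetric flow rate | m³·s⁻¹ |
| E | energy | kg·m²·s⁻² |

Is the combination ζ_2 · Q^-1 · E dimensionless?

yes

Sum the exponent of each base dimension across the product:
  M: [ζ_2]_M − [Q]_M + [E]_M = (-1) − (0) + (1) = 0
  L: [ζ_2]_L − [Q]_L + [E]_L = (1) − (3) + (2) = 0
  T: [ζ_2]_T − [Q]_T + [E]_T = (1) − (-1) + (-2) = 0
All base exponents vanish — dimensionless.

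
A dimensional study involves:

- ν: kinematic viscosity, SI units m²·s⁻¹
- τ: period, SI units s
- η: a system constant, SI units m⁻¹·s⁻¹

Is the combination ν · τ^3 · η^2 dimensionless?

yes

Sum the exponent of each base dimension across the product:
  L: [ν]_L + 3·[τ]_L + 2·[η]_L = (2) + 3·(0) + 2·(-1) = 0
  T: [ν]_T + 3·[τ]_T + 2·[η]_T = (-1) + 3·(1) + 2·(-1) = 0
All base exponents vanish — dimensionless.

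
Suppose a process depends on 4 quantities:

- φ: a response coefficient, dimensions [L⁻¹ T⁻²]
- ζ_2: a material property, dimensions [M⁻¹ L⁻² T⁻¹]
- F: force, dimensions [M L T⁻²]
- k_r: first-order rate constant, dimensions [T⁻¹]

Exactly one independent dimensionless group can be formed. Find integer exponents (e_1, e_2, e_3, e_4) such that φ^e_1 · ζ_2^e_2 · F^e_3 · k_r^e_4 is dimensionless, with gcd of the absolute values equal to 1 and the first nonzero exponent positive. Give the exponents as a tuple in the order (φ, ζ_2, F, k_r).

(1, -1, -1, 1)

M: e_1·(0) + e_2·(-1) + e_3·(1) + e_4·(0) = 0
L: e_1·(-1) + e_2·(-2) + e_3·(1) + e_4·(0) = 0
T: e_1·(-2) + e_2·(-1) + e_3·(-2) + e_4·(-1) = 0
Solving this homogeneous linear system for the smallest-integer solution (first nonzero entry positive) gives (1, -1, -1, 1).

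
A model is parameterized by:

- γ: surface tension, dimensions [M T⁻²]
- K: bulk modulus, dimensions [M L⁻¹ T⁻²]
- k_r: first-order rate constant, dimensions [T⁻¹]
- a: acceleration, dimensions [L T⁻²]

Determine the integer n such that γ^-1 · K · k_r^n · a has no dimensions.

-2

Balance the T exponent: (-1)·n from k_r, plus −(-2) + (-2) + (-2) = -2 from the rest, must sum to zero.
−n − 2 = 0, so n = -2.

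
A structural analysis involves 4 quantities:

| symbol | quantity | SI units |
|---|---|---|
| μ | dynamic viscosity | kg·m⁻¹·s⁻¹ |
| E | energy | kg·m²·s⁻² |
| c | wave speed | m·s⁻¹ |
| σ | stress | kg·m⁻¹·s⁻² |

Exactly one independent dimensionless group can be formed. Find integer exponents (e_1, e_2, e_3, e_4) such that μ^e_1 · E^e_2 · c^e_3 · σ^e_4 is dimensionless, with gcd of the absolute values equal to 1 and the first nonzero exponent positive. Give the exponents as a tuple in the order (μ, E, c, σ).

M: e_1·(1) + e_2·(1) + e_3·(0) + e_4·(1) = 0
L: e_1·(-1) + e_2·(2) + e_3·(1) + e_4·(-1) = 0
T: e_1·(-1) + e_2·(-2) + e_3·(-1) + e_4·(-2) = 0
Solving this homogeneous linear system for the smallest-integer solution (first nonzero entry positive) gives (3, -1, 3, -2).

(3, -1, 3, -2)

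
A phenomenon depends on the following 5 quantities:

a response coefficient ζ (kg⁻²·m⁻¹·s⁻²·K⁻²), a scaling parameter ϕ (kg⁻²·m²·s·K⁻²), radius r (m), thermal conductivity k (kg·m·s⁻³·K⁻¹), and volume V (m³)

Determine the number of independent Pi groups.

There are 5 variables and 4 base dimensions (M, L, T, Θ).
The dimension matrix has rank 4.
Independent dimensionless groups: 5 − 4 = 1.

1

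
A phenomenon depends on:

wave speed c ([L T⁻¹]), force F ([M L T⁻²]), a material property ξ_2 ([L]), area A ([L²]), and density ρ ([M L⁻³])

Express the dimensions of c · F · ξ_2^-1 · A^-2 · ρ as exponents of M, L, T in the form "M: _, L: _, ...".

Collect each base-dimension exponent across the product:
  M: (0) + (1) − (0) − 2·(0) + (1) = 2
  L: (1) + (1) − (1) − 2·(2) + (-3) = -6
  T: (-1) + (-2) − (0) − 2·(0) + (0) = -3
So the dimensions are [M² L⁻⁶ T⁻³].

M: 2, L: -6, T: -3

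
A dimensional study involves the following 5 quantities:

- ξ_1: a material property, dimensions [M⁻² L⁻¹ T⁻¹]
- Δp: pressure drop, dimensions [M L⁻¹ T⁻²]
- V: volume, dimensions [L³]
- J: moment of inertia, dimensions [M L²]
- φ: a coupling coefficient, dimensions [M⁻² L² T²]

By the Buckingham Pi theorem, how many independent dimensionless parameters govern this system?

2

There are 5 variables and 3 base dimensions (M, L, T).
The dimension matrix has rank 3.
Independent dimensionless groups: 5 − 3 = 2.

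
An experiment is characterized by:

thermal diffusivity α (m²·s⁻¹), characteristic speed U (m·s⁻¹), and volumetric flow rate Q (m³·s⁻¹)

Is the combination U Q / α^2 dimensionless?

yes

Sum the exponent of each base dimension across the product:
  M: −2·[α]_M + [U]_M + [Q]_M = −2·(0) + (0) + (0) = 0
  L: −2·[α]_L + [U]_L + [Q]_L = −2·(2) + (1) + (3) = 0
  T: −2·[α]_T + [U]_T + [Q]_T = −2·(-1) + (-1) + (-1) = 0
  Θ: −2·[α]_Θ + [U]_Θ + [Q]_Θ = −2·(0) + (0) + (0) = 0
All base exponents vanish — dimensionless.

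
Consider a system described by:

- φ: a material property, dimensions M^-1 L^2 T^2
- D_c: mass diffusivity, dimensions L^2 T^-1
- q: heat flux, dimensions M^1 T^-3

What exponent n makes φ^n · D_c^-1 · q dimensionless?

1

Balance the M exponent: (-1)·n from φ, plus −(0) + (1) = 1 from the rest, must sum to zero.
−n + 1 = 0, so n = 1.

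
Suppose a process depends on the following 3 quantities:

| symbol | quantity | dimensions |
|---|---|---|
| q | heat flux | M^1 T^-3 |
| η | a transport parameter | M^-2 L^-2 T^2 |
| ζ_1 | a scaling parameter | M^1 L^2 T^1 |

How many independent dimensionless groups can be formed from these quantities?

1

There are 3 variables and 3 base dimensions (M, L, T).
The dimension matrix has rank 2 (less than 3: the dimension vectors are linearly dependent).
Independent dimensionless groups: 3 − 2 = 1.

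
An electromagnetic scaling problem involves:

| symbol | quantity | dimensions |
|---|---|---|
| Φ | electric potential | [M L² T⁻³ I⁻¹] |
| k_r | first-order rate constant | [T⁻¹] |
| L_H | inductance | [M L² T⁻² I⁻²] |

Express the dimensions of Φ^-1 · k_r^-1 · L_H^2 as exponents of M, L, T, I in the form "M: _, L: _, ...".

Collect each base-dimension exponent across the product:
  M: −(1) − (0) + 2·(1) = 1
  L: −(2) − (0) + 2·(2) = 2
  T: −(-3) − (-1) + 2·(-2) = 0
  I: −(-1) − (0) + 2·(-2) = -3
So the dimensions are [M L² I⁻³].

M: 1, L: 2, T: 0, I: -3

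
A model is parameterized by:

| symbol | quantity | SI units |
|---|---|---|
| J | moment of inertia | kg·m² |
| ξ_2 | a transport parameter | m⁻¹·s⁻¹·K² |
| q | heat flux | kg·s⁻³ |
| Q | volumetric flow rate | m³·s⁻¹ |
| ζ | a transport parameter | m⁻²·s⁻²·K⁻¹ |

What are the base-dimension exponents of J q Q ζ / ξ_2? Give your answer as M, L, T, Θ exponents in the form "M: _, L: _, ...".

M: 2, L: 4, T: -5, Θ: -3

Collect each base-dimension exponent across the product:
  M: (1) − (0) + (1) + (0) + (0) = 2
  L: (2) − (-1) + (0) + (3) + (-2) = 4
  T: (0) − (-1) + (-3) + (-1) + (-2) = -5
  Θ: (0) − (2) + (0) + (0) + (-1) = -3
So the dimensions are [M² L⁴ T⁻⁵ Θ⁻³].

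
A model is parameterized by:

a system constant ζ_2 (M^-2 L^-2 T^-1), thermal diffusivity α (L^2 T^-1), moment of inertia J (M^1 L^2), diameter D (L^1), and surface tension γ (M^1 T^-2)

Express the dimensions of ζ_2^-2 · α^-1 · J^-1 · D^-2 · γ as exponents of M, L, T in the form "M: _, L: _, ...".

M: 4, L: -2, T: 1

Collect each base-dimension exponent across the product:
  M: −2·(-2) − (0) − (1) − 2·(0) + (1) = 4
  L: −2·(-2) − (2) − (2) − 2·(1) + (0) = -2
  T: −2·(-1) − (-1) − (0) − 2·(0) + (-2) = 1
So the dimensions are [M⁴ L⁻² T].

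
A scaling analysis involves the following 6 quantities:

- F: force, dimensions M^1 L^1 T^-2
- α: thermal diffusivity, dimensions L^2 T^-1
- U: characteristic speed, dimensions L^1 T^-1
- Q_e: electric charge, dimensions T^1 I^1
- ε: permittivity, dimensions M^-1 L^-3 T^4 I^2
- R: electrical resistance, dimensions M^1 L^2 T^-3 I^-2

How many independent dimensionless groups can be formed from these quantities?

2

There are 6 variables and 4 base dimensions (M, L, T, I).
The dimension matrix has rank 4.
Independent dimensionless groups: 6 − 4 = 2.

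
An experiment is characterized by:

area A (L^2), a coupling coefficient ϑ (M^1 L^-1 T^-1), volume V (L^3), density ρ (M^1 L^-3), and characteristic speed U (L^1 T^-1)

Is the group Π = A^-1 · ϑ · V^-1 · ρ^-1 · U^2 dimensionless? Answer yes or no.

Sum the exponent of each base dimension across the product:
  M: −[A]_M + [ϑ]_M − [V]_M − [ρ]_M + 2·[U]_M = −(0) + (1) − (0) − (1) + 2·(0) = 0
  L: −[A]_L + [ϑ]_L − [V]_L − [ρ]_L + 2·[U]_L = −(2) + (-1) − (3) − (-3) + 2·(1) = -1
  T: −[A]_T + [ϑ]_T − [V]_T − [ρ]_T + 2·[U]_T = −(0) + (-1) − (0) − (0) + 2·(-1) = -3
Net dimensions [L⁻¹ T⁻³] ≠ [1] — not dimensionless.

no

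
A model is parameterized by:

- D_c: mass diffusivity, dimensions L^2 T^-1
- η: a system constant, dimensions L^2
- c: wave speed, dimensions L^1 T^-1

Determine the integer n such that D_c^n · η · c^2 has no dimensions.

-2

Balance the L exponent: (2)·n from D_c, plus (2) + 2·(1) = 4 from the rest, must sum to zero.
2n + 4 = 0, so n = -2.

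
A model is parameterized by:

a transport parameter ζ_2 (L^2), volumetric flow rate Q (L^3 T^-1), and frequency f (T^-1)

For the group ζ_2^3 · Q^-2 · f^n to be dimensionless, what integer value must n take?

2

Balance the T exponent: (-1)·n from f, plus 3·(0) − 2·(-1) = 2 from the rest, must sum to zero.
−n + 2 = 0, so n = 2.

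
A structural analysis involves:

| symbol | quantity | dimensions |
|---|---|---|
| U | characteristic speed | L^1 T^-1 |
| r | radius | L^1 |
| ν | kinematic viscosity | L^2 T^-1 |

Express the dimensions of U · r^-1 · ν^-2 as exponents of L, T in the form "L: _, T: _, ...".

L: -4, T: 1

Collect each base-dimension exponent across the product:
  L: (1) − (1) − 2·(2) = -4
  T: (-1) − (0) − 2·(-1) = 1
So the dimensions are [L⁻⁴ T].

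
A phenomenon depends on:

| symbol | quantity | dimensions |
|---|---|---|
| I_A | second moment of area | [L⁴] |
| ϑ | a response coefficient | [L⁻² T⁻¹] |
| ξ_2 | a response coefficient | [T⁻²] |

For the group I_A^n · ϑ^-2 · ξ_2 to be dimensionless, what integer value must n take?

Balance the L exponent: (4)·n from I_A, plus −2·(-2) + (0) = 4 from the rest, must sum to zero.
4n + 4 = 0, so n = -1.

-1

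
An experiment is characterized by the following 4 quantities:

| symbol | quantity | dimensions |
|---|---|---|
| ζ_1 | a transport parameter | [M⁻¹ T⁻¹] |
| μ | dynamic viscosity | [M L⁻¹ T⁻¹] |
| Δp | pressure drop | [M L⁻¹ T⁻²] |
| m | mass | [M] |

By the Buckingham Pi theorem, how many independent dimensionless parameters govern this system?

1

There are 4 variables and 3 base dimensions (M, L, T).
The dimension matrix has rank 3.
Independent dimensionless groups: 4 − 3 = 1.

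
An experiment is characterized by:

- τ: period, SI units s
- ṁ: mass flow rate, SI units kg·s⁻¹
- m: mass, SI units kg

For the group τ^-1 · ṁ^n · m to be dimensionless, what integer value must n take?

Balance the M exponent: (1)·n from ṁ, plus −(0) + (1) = 1 from the rest, must sum to zero.
n + 1 = 0, so n = -1.

-1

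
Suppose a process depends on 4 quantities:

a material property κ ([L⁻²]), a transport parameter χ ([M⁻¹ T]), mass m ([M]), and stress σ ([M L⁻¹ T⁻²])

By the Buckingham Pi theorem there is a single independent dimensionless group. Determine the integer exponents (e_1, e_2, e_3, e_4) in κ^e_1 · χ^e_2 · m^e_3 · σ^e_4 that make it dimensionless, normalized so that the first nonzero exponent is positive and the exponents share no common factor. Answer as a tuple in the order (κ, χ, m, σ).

M: e_1·(0) + e_2·(-1) + e_3·(1) + e_4·(1) = 0
L: e_1·(-2) + e_2·(0) + e_3·(0) + e_4·(-1) = 0
T: e_1·(0) + e_2·(1) + e_3·(0) + e_4·(-2) = 0
Solving this homogeneous linear system for the smallest-integer solution (first nonzero entry positive) gives (1, -4, -2, -2).

(1, -4, -2, -2)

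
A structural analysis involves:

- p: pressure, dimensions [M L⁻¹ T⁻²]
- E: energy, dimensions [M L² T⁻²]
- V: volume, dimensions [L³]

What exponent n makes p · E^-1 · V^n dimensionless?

Balance the L exponent: (3)·n from V, plus (-1) − (2) = -3 from the rest, must sum to zero.
3n − 3 = 0, so n = 1.

1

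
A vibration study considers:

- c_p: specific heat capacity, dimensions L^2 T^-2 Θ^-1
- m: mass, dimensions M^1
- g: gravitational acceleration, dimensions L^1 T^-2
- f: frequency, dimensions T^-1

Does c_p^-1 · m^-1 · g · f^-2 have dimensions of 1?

no

Sum the exponent of each base dimension across the product:
  M: −[c_p]_M − [m]_M + [g]_M − 2·[f]_M = −(0) − (1) + (0) − 2·(0) = -1
  L: −[c_p]_L − [m]_L + [g]_L − 2·[f]_L = −(2) − (0) + (1) − 2·(0) = -1
  T: −[c_p]_T − [m]_T + [g]_T − 2·[f]_T = −(-2) − (0) + (-2) − 2·(-1) = 2
  Θ: −[c_p]_Θ − [m]_Θ + [g]_Θ − 2·[f]_Θ = −(-1) − (0) + (0) − 2·(0) = 1
Net dimensions [M⁻¹ L⁻¹ T² Θ] ≠ [1] — not dimensionless.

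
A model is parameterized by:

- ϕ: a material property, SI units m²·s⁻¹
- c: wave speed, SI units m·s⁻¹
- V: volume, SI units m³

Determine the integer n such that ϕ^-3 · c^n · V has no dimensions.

3

Balance the L exponent: (1)·n from c, plus −3·(2) + (3) = -3 from the rest, must sum to zero.
n − 3 = 0, so n = 3.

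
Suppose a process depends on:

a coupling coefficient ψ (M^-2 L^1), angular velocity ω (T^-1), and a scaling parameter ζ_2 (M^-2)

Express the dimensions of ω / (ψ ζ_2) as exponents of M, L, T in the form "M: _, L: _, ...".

Collect each base-dimension exponent across the product:
  M: −(-2) + (0) − (-2) = 4
  L: −(1) + (0) − (0) = -1
  T: −(0) + (-1) − (0) = -1
So the dimensions are [M⁴ L⁻¹ T⁻¹].

M: 4, L: -1, T: -1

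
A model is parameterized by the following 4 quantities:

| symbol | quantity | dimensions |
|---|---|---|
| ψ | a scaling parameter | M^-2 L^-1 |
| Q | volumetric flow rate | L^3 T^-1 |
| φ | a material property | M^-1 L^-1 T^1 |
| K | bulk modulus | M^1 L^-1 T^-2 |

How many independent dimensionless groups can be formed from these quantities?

1

There are 4 variables and 3 base dimensions (M, L, T).
The dimension matrix has rank 3.
Independent dimensionless groups: 4 − 3 = 1.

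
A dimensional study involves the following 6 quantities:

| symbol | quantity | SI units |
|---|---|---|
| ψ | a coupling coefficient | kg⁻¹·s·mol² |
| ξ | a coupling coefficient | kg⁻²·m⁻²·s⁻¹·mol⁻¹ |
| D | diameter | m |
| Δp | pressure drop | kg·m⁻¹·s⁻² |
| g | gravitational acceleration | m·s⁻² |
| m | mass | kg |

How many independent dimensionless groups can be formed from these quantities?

There are 6 variables and 4 base dimensions (M, L, T, N).
The dimension matrix has rank 4.
Independent dimensionless groups: 6 − 4 = 2.

2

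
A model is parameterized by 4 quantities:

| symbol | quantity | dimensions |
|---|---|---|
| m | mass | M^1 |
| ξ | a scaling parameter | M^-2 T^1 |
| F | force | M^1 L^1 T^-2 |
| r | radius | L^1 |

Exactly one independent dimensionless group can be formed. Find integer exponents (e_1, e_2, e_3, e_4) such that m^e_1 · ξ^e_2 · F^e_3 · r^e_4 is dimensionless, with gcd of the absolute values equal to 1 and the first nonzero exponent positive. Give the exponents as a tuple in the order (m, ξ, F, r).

M: e_1·(1) + e_2·(-2) + e_3·(1) + e_4·(0) = 0
L: e_1·(0) + e_2·(0) + e_3·(1) + e_4·(1) = 0
T: e_1·(0) + e_2·(1) + e_3·(-2) + e_4·(0) = 0
Solving this homogeneous linear system for the smallest-integer solution (first nonzero entry positive) gives (3, 2, 1, -1).

(3, 2, 1, -1)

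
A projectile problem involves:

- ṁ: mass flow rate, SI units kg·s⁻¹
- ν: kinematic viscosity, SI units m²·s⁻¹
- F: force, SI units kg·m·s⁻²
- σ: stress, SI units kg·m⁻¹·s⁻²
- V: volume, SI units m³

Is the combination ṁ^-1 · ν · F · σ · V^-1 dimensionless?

no

Sum the exponent of each base dimension across the product:
  M: −[ṁ]_M + [ν]_M + [F]_M + [σ]_M − [V]_M = −(1) + (0) + (1) + (1) − (0) = 1
  L: −[ṁ]_L + [ν]_L + [F]_L + [σ]_L − [V]_L = −(0) + (2) + (1) + (-1) − (3) = -1
  T: −[ṁ]_T + [ν]_T + [F]_T + [σ]_T − [V]_T = −(-1) + (-1) + (-2) + (-2) − (0) = -4
Net dimensions [M L⁻¹ T⁻⁴] ≠ [1] — not dimensionless.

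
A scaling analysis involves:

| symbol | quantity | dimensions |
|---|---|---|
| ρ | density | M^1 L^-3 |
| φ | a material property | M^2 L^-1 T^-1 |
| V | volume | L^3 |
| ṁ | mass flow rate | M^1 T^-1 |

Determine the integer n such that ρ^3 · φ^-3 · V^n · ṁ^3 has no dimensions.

2

Balance the L exponent: (3)·n from V, plus 3·(-3) − 3·(-1) + 3·(0) = -6 from the rest, must sum to zero.
3n − 6 = 0, so n = 2.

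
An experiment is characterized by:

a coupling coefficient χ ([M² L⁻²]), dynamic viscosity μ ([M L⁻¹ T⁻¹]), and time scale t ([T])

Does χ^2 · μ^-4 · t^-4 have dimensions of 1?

yes

Sum the exponent of each base dimension across the product:
  M: 2·[χ]_M − 4·[μ]_M − 4·[t]_M = 2·(2) − 4·(1) − 4·(0) = 0
  L: 2·[χ]_L − 4·[μ]_L − 4·[t]_L = 2·(-2) − 4·(-1) − 4·(0) = 0
  T: 2·[χ]_T − 4·[μ]_T − 4·[t]_T = 2·(0) − 4·(-1) − 4·(1) = 0
All base exponents vanish — dimensionless.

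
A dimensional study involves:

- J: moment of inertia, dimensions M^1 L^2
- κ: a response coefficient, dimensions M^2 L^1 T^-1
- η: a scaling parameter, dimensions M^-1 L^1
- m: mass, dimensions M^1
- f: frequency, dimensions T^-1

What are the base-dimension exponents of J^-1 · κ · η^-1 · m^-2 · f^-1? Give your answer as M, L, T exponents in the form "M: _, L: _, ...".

Collect each base-dimension exponent across the product:
  M: −(1) + (2) − (-1) − 2·(1) − (0) = 0
  L: −(2) + (1) − (1) − 2·(0) − (0) = -2
  T: −(0) + (-1) − (0) − 2·(0) − (-1) = 0
So the dimensions are [L⁻²].

M: 0, L: -2, T: 0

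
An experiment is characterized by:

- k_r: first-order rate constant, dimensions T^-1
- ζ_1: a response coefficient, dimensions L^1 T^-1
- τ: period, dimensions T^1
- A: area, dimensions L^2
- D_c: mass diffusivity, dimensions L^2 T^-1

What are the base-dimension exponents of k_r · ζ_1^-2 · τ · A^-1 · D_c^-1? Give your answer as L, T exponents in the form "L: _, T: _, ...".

L: -6, T: 3

Collect each base-dimension exponent across the product:
  L: (0) − 2·(1) + (0) − (2) − (2) = -6
  T: (-1) − 2·(-1) + (1) − (0) − (-1) = 3
So the dimensions are [L⁻⁶ T³].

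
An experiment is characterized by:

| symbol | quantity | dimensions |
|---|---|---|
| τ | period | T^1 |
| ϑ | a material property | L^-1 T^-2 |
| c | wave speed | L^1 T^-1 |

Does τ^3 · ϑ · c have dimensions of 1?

Sum the exponent of each base dimension across the product:
  L: 3·[τ]_L + [ϑ]_L + [c]_L = 3·(0) + (-1) + (1) = 0
  T: 3·[τ]_T + [ϑ]_T + [c]_T = 3·(1) + (-2) + (-1) = 0
All base exponents vanish — dimensionless.

yes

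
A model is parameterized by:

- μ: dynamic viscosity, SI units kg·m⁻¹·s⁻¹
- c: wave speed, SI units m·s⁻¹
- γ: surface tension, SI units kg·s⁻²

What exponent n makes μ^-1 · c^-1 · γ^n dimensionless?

1

Balance the M exponent: (1)·n from γ, plus −(1) − (0) = -1 from the rest, must sum to zero.
n − 1 = 0, so n = 1.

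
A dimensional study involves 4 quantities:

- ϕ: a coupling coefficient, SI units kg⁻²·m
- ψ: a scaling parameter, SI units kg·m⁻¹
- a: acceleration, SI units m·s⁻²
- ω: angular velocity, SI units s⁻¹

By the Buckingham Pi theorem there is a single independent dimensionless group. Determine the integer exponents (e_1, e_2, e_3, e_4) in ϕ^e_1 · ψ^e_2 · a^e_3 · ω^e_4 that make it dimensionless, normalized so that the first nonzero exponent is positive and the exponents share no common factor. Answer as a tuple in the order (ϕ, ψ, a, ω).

M: e_1·(-2) + e_2·(1) + e_3·(0) + e_4·(0) = 0
L: e_1·(1) + e_2·(-1) + e_3·(1) + e_4·(0) = 0
T: e_1·(0) + e_2·(0) + e_3·(-2) + e_4·(-1) = 0
Solving this homogeneous linear system for the smallest-integer solution (first nonzero entry positive) gives (1, 2, 1, -2).

(1, 2, 1, -2)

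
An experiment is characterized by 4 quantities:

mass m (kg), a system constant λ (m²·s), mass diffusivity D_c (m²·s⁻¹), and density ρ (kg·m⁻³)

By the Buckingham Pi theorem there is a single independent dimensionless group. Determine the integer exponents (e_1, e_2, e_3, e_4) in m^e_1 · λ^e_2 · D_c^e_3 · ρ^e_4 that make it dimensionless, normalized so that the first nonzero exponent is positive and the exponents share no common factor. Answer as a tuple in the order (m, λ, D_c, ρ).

(4, -3, -3, -4)

M: e_1·(1) + e_2·(0) + e_3·(0) + e_4·(1) = 0
L: e_1·(0) + e_2·(2) + e_3·(2) + e_4·(-3) = 0
T: e_1·(0) + e_2·(1) + e_3·(-1) + e_4·(0) = 0
Solving this homogeneous linear system for the smallest-integer solution (first nonzero entry positive) gives (4, -3, -3, -4).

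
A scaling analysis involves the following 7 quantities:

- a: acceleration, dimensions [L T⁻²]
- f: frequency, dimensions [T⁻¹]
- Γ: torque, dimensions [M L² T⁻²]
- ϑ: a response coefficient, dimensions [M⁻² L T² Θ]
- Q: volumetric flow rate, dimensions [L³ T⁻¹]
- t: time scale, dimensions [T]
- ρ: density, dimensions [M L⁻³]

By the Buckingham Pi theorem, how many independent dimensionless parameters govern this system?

There are 7 variables and 4 base dimensions (M, L, T, Θ).
The dimension matrix has rank 4.
Independent dimensionless groups: 7 − 4 = 3.

3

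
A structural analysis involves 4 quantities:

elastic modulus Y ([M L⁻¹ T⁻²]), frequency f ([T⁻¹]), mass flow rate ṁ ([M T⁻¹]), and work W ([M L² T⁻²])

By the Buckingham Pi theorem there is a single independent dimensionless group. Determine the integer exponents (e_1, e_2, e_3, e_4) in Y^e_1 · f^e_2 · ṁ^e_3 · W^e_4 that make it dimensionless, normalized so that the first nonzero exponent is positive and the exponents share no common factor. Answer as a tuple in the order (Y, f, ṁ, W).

M: e_1·(1) + e_2·(0) + e_3·(1) + e_4·(1) = 0
L: e_1·(-1) + e_2·(0) + e_3·(0) + e_4·(2) = 0
T: e_1·(-2) + e_2·(-1) + e_3·(-1) + e_4·(-2) = 0
Solving this homogeneous linear system for the smallest-integer solution (first nonzero entry positive) gives (2, -3, -3, 1).

(2, -3, -3, 1)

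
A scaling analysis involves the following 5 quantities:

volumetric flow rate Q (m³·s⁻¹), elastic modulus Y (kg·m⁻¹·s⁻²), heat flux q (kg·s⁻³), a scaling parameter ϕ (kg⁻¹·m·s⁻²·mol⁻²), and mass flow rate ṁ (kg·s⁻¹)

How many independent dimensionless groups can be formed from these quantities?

There are 5 variables and 4 base dimensions (M, L, T, N).
The dimension matrix has rank 4.
Independent dimensionless groups: 5 − 4 = 1.

1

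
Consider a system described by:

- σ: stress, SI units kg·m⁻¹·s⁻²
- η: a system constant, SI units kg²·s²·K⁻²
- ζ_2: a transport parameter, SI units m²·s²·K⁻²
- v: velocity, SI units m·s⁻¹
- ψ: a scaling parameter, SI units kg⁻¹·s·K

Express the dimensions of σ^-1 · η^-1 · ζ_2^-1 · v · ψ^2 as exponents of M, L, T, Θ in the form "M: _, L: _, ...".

Collect each base-dimension exponent across the product:
  M: −(1) − (2) − (0) + (0) + 2·(-1) = -5
  L: −(-1) − (0) − (2) + (1) + 2·(0) = 0
  T: −(-2) − (2) − (2) + (-1) + 2·(1) = -1
  Θ: −(0) − (-2) − (-2) + (0) + 2·(1) = 6
So the dimensions are [M⁻⁵ T⁻¹ Θ⁶].

M: -5, L: 0, T: -1, Θ: 6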